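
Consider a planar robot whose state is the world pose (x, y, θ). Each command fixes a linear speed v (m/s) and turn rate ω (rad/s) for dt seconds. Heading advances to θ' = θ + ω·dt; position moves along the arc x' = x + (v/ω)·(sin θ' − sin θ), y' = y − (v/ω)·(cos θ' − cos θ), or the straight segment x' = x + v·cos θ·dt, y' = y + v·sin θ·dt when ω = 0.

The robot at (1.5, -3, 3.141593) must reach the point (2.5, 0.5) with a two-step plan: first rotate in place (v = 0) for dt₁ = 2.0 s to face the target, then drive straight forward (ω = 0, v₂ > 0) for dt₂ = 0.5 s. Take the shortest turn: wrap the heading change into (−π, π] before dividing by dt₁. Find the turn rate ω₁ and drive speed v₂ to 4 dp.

heading to target = atan2(0.5−-3, 2.5−1.5) = 1.2925
Δθ = wrap(1.2925 − 3.1416) = -1.8491; ω₁ = Δθ/dt₁ = -0.9245
distance = √((2.5−1.5)² + (0.5−-3)²) = 3.6401; v₂ = distance/dt₂ = 7.2801

ω₁ = -0.9245, v₂ = 7.2801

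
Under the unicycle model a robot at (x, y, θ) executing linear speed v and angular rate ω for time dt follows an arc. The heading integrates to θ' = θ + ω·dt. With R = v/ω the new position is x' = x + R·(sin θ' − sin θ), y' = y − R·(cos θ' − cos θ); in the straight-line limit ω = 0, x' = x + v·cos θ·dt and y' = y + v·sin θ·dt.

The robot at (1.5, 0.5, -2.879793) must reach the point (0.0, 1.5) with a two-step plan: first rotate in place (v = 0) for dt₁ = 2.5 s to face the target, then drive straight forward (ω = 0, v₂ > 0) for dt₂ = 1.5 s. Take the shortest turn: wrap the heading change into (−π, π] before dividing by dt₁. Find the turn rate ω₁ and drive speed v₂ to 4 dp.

heading to target = atan2(1.5−0.5, 0−1.5) = 2.5536
Δθ = wrap(2.5536 − -2.8798) = -0.8498; ω₁ = Δθ/dt₁ = -0.3399
distance = √((0−1.5)² + (1.5−0.5)²) = 1.8028; v₂ = distance/dt₂ = 1.2019

ω₁ = -0.3399, v₂ = 1.2019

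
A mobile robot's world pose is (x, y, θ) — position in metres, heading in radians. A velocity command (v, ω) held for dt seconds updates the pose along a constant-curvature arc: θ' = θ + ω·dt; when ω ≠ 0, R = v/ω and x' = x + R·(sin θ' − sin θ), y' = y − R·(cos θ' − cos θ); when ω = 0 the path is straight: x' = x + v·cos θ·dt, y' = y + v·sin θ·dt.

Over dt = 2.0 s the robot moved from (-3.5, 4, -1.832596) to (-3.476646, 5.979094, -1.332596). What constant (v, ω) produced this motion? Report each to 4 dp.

v = -1.0000, ω = 0.2500

Δθ = -1.332596 − -1.832596 = 0.500000
ω = Δθ/dt = 0.500000/2.0 = 0.2500
R = −Δy/(cos θ' − cos θ) = -4.0000
v = R·ω = -4.0000·0.2500 = -1.0000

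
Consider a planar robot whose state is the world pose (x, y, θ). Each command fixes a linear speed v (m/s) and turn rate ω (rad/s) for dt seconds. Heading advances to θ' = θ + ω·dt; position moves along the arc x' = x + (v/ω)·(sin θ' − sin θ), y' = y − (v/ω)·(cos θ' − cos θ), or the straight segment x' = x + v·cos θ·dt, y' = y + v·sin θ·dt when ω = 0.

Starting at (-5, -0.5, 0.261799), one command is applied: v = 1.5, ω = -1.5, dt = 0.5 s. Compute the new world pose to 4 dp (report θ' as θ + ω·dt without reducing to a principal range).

(-4.2721, -0.5827, -0.4882)

θ' = 0.2618 + -1.5·0.5 = -0.4882
R = v/ω = 1.5/-1.5 = -1.0000
x' = -5 + -1.0000·(sin -0.4882 − sin 0.2618) = -4.2721
y' = -0.5 − -1.0000·(cos -0.4882 − cos 0.2618) = -0.5827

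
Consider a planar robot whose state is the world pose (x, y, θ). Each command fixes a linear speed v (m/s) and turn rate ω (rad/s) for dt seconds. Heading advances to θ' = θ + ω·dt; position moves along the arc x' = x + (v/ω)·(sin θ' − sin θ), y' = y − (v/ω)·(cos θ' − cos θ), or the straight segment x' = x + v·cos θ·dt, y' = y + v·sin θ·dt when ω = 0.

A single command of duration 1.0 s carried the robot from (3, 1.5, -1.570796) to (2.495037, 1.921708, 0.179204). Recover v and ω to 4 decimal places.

v = -0.7500, ω = 1.7500

Δθ = 0.179204 − -1.570796 = 1.750000
ω = Δθ/dt = 1.750000/1.0 = 1.7500
R = Δx/(sin θ' − sin θ) = -0.4286
v = R·ω = -0.4286·1.7500 = -0.7500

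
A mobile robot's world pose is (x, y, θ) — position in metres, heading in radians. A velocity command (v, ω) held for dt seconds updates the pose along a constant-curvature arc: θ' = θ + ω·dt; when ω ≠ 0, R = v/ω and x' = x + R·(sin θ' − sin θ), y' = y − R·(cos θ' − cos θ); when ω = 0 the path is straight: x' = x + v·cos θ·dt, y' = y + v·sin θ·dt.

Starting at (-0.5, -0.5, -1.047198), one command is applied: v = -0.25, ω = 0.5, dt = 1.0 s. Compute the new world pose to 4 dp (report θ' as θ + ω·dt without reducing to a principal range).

(-0.6729, -0.3230, -0.5472)

θ' = -1.0472 + 0.5·1.0 = -0.5472
R = v/ω = -0.25/0.5 = -0.5000
x' = -0.5 + -0.5000·(sin -0.5472 − sin -1.0472) = -0.6729
y' = -0.5 − -0.5000·(cos -0.5472 − cos -1.0472) = -0.3230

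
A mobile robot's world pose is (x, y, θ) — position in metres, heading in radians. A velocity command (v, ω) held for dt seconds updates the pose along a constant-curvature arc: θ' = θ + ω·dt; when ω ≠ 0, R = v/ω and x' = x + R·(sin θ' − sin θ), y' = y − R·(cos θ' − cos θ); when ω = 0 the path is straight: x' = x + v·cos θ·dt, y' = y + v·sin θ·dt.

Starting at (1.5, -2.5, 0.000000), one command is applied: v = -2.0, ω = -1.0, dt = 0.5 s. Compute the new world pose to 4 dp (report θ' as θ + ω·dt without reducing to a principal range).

(0.5411, -2.2552, -0.5000)

θ' = 0.0000 + -1.0·0.5 = -0.5000
R = v/ω = -2.0/-1.0 = 2.0000
x' = 1.5 + 2.0000·(sin -0.5000 − sin 0.0000) = 0.5411
y' = -2.5 − 2.0000·(cos -0.5000 − cos 0.0000) = -2.2552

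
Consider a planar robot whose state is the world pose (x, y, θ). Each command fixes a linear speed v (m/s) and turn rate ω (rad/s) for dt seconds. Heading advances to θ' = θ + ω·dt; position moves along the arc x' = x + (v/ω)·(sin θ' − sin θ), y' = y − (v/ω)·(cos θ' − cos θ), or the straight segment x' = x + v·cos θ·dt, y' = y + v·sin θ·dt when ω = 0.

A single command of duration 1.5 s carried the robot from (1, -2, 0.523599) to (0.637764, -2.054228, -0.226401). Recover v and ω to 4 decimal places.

v = -0.2500, ω = -0.5000

Δθ = -0.226401 − 0.523599 = -0.750000
ω = Δθ/dt = -0.750000/1.5 = -0.5000
R = Δx/(sin θ' − sin θ) = 0.5000
v = R·ω = 0.5000·-0.5000 = -0.2500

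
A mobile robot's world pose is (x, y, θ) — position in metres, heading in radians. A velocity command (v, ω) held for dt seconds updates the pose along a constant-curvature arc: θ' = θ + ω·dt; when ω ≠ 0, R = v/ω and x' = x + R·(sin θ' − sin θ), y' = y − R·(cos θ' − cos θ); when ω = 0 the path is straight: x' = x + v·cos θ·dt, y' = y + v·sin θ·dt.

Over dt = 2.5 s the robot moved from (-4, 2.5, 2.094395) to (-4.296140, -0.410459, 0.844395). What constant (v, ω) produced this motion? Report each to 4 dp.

v = -1.2500, ω = -0.5000

Δθ = 0.844395 − 2.094395 = -1.250000
ω = Δθ/dt = -1.250000/2.5 = -0.5000
R = −Δy/(cos θ' − cos θ) = 2.5000
v = R·ω = 2.5000·-0.5000 = -1.2500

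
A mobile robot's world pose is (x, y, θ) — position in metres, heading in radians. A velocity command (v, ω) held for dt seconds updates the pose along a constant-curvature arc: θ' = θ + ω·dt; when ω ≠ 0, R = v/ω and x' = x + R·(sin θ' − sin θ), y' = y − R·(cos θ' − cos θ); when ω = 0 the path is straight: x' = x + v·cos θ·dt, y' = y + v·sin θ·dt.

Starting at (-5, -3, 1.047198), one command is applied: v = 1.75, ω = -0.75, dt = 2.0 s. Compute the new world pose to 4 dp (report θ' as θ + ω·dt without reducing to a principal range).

(-1.9585, -2.0685, -0.4528)

θ' = 1.0472 + -0.75·2.0 = -0.4528
R = v/ω = 1.75/-0.75 = -2.3333
x' = -5 + -2.3333·(sin -0.4528 − sin 1.0472) = -1.9585
y' = -3 − -2.3333·(cos -0.4528 − cos 1.0472) = -2.0685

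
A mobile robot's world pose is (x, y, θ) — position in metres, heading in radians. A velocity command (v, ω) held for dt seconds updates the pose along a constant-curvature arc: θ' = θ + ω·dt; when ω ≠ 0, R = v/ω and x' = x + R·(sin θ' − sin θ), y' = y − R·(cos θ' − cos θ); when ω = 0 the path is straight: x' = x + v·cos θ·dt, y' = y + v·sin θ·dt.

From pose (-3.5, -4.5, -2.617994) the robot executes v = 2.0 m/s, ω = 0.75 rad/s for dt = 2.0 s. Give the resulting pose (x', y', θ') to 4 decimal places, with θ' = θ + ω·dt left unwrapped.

(-4.5646, -7.9760, -1.1180)

θ' = -2.6180 + 0.75·2.0 = -1.1180
R = v/ω = 2.0/0.75 = 2.6667
x' = -3.5 + 2.6667·(sin -1.1180 − sin -2.6180) = -4.5646
y' = -4.5 − 2.6667·(cos -1.1180 − cos -2.6180) = -7.9760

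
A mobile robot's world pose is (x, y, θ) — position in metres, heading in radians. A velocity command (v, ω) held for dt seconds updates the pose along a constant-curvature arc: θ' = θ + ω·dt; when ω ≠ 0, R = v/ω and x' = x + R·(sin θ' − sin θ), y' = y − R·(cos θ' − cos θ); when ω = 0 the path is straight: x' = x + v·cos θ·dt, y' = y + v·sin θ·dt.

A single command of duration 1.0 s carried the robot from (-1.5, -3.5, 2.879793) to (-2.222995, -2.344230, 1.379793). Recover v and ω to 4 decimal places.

Δθ = 1.379793 − 2.879793 = -1.500000
ω = Δθ/dt = -1.500000/1.0 = -1.5000
R = −Δy/(cos θ' − cos θ) = -1.0000
v = R·ω = -1.0000·-1.5000 = 1.5000

v = 1.5000, ω = -1.5000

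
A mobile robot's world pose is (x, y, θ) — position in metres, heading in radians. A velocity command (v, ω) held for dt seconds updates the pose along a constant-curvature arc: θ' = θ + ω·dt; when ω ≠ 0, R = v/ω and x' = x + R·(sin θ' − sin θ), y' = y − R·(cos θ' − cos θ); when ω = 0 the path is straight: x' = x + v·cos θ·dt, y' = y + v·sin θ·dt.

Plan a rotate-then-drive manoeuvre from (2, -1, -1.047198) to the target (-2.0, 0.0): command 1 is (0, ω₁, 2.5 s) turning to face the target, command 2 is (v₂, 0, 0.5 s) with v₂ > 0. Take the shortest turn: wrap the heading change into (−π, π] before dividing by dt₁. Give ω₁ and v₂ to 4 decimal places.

heading to target = atan2(0−-1, -2−2) = 2.8966
Δθ = wrap(2.8966 − -1.0472) = -2.3394; ω₁ = Δθ/dt₁ = -0.9357
distance = √((-2−2)² + (0−-1)²) = 4.1231; v₂ = distance/dt₂ = 8.2462

ω₁ = -0.9357, v₂ = 8.2462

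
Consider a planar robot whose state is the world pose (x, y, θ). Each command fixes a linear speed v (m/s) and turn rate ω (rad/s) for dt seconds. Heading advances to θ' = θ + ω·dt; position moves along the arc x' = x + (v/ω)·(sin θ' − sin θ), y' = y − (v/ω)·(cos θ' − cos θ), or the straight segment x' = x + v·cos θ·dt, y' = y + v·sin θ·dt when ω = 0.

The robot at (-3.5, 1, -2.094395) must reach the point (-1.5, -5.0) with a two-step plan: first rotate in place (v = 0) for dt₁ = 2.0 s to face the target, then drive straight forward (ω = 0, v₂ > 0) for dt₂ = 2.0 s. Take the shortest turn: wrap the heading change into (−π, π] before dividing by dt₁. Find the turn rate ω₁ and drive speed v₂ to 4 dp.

heading to target = atan2(-5−1, -1.5−-3.5) = -1.2490
Δθ = wrap(-1.2490 − -2.0944) = 0.8453; ω₁ = Δθ/dt₁ = 0.4227
distance = √((-1.5−-3.5)² + (-5−1)²) = 6.3246; v₂ = distance/dt₂ = 3.1623

ω₁ = 0.4227, v₂ = 3.1623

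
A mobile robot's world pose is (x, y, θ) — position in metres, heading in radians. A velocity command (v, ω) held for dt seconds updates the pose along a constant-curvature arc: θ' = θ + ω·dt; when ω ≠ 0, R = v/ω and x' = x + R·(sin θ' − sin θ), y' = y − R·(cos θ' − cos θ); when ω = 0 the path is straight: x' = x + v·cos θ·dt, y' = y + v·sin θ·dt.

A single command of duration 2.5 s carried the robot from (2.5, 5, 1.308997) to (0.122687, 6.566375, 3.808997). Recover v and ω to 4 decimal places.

Δθ = 3.808997 − 1.308997 = 2.500000
ω = Δθ/dt = 2.500000/2.5 = 1.0000
R = Δx/(sin θ' − sin θ) = 1.5000
v = R·ω = 1.5000·1.0000 = 1.5000

v = 1.5000, ω = 1.0000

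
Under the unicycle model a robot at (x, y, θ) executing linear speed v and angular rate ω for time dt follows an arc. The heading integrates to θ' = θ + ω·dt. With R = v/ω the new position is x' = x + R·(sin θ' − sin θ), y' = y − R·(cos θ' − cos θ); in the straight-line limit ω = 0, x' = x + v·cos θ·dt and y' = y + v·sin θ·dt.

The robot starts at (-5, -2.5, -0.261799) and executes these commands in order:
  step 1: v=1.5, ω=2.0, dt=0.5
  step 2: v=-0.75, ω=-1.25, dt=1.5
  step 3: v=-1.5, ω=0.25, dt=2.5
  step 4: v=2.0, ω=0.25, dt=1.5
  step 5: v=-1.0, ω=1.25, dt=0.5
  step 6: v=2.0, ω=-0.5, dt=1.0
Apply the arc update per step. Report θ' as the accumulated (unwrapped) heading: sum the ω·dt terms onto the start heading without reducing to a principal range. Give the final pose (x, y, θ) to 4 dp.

step 1: θ'=0.7382 (R=0.7500) → pose (-4.3012, -2.3303, 0.7382)
step 2: θ'=-1.1368 (R=0.6000) → pose (-5.2493, -2.1388, -1.1368)
step 3: θ'=-0.5118 (R=-6.0000) → pose (-7.7546, 0.5694, -0.5118)
step 4: θ'=-0.1368 (R=8.0000) → pose (-4.9276, -0.3810, -0.1368)
step 5: θ'=0.4882 (R=-0.8000) → pose (-5.4119, -0.4669, 0.4882)
step 6: θ'=-0.0118 (R=-4.0000) → pose (-3.4886, 0.0001, -0.0118)

(-3.4886, 0.0001, -0.0118)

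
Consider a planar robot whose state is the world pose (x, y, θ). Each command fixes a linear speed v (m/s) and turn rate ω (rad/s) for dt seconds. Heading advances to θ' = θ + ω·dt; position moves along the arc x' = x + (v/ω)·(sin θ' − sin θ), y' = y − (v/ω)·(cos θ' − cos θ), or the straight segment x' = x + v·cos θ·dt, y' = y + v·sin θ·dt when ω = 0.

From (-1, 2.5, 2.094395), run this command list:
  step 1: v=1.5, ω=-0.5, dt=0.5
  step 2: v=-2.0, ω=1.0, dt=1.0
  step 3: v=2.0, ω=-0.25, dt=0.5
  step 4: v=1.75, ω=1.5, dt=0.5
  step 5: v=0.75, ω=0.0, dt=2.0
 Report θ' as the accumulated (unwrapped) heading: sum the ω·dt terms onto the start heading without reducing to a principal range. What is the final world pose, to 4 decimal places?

(-3.1596, 1.7266, 3.4694)

step 1: θ'=1.8444 (R=-3.0000) → pose (-1.2903, 3.1894, 1.8444)
step 2: θ'=2.8444 (R=-2.0000) → pose (0.0496, 1.8175, 2.8444)
step 3: θ'=2.7194 (R=-8.0000) → pose (-0.8858, 2.1692, 2.7194)
step 4: θ'=3.4694 (R=1.1667) → pose (-1.7395, 2.2096, 3.4694)
step 5: θ'=3.4694 (straight) → pose (-3.1596, 1.7266, 3.4694)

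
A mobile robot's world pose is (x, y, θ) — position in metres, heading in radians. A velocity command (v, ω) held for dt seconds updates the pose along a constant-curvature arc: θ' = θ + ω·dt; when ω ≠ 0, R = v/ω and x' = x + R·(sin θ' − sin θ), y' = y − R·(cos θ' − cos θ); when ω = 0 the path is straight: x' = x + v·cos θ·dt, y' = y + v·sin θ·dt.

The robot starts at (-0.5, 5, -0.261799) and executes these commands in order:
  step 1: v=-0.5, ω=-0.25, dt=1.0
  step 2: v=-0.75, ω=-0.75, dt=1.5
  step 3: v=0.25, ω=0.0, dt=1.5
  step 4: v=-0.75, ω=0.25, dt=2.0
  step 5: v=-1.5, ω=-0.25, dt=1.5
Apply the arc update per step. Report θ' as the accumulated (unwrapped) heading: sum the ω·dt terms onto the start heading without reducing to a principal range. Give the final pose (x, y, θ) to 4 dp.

(-2.3121, 9.3804, -1.5118)

step 1: θ'=-0.5118 (R=2.0000) → pose (-0.9619, 5.1881, -0.5118)
step 2: θ'=-1.6368 (R=1.0000) → pose (-1.4699, 6.1259, -1.6368)
step 3: θ'=-1.6368 (straight) → pose (-1.4947, 5.7518, -1.6368)
step 4: θ'=-1.1368 (R=-3.0000) → pose (-1.7663, 7.2111, -1.1368)
step 5: θ'=-1.5118 (R=6.0000) → pose (-2.3121, 9.3804, -1.5118)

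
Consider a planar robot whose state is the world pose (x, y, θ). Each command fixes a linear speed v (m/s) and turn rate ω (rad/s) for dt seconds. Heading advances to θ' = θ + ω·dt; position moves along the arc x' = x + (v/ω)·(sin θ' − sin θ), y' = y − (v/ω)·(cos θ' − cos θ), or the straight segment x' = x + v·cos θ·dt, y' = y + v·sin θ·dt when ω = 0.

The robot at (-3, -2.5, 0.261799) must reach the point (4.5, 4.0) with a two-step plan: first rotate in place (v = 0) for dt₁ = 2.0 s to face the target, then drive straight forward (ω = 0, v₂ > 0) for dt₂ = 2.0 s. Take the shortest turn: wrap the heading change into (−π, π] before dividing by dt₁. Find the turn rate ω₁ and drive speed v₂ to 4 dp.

heading to target = atan2(4−-2.5, 4.5−-3) = 0.7141
Δθ = wrap(0.7141 − 0.2618) = 0.4523; ω₁ = Δθ/dt₁ = 0.2261
distance = √((4.5−-3)² + (4−-2.5)²) = 9.9247; v₂ = distance/dt₂ = 4.9624

ω₁ = 0.2261, v₂ = 4.9624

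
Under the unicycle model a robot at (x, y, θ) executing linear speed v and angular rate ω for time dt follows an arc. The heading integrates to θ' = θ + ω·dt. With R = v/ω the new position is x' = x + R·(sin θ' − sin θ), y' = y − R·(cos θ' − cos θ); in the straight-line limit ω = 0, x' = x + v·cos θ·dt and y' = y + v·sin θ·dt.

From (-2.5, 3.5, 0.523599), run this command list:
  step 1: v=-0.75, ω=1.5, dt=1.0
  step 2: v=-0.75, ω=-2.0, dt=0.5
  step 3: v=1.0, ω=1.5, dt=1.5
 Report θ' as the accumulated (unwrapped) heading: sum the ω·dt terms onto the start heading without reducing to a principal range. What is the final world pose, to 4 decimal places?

(-3.3736, 3.4968, 3.2736)

step 1: θ'=2.0236 (R=-0.5000) → pose (-2.6996, 2.8482, 2.0236)
step 2: θ'=1.0236 (R=0.3750) → pose (-2.7166, 2.4891, 1.0236)
step 3: θ'=3.2736 (R=0.6667) → pose (-3.3736, 3.4968, 3.2736)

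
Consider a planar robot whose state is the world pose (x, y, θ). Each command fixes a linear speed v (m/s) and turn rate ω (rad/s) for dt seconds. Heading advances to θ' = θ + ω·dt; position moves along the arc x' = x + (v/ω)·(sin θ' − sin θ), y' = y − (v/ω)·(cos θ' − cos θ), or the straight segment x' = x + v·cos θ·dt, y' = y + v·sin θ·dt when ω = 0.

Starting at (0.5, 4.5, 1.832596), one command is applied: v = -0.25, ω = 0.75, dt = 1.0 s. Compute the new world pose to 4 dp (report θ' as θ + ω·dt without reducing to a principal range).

(0.6452, 4.3037, 2.5826)

θ' = 1.8326 + 0.75·1.0 = 2.5826
R = v/ω = -0.25/0.75 = -0.3333
x' = 0.5 + -0.3333·(sin 2.5826 − sin 1.8326) = 0.6452
y' = 4.5 − -0.3333·(cos 2.5826 − cos 1.8326) = 4.3037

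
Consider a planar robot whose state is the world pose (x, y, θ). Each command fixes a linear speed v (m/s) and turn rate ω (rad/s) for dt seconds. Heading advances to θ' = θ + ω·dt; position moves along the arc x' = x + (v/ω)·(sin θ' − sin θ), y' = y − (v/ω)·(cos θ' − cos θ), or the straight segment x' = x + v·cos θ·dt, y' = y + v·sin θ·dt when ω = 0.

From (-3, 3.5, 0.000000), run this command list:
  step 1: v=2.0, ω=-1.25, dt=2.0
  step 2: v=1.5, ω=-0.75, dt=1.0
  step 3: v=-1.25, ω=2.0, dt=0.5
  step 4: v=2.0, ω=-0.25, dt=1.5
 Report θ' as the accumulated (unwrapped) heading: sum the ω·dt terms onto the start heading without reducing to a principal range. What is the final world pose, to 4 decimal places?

(-5.1751, -1.4697, -2.6250)

step 1: θ'=-2.5000 (R=-1.6000) → pose (-2.0424, 0.6182, -2.5000)
step 2: θ'=-3.2500 (R=-2.0000) → pose (-3.4558, 0.2322, -3.2500)
step 3: θ'=-2.2500 (R=-0.6250) → pose (-2.9019, 0.4609, -2.2500)
step 4: θ'=-2.6250 (R=-8.0000) → pose (-5.1751, -1.4697, -2.6250)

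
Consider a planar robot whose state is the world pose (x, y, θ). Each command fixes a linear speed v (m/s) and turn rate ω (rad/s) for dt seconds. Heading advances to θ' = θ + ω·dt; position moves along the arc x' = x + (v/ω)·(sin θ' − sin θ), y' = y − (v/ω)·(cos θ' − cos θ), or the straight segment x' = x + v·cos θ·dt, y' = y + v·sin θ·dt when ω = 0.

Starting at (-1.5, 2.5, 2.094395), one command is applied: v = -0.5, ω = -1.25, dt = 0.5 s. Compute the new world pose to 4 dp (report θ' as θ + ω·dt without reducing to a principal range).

(-1.4485, 2.2595, 1.4694)

θ' = 2.0944 + -1.25·0.5 = 1.4694
R = v/ω = -0.5/-1.25 = 0.4000
x' = -1.5 + 0.4000·(sin 1.4694 − sin 2.0944) = -1.4485
y' = 2.5 − 0.4000·(cos 1.4694 − cos 2.0944) = 2.2595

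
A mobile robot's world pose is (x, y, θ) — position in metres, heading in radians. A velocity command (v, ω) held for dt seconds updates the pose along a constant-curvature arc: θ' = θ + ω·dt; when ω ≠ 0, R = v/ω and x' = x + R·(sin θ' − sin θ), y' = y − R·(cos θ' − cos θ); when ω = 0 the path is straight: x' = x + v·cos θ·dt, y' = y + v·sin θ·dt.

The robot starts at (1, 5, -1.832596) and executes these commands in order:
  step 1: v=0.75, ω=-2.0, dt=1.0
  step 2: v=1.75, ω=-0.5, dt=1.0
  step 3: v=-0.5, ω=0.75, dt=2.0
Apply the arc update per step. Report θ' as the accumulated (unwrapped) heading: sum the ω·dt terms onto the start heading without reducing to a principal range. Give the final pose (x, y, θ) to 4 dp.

(0.2007, 5.8197, -2.8326)

step 1: θ'=-3.8326 (R=-0.3750) → pose (0.3988, 4.8081, -3.8326)
step 2: θ'=-4.3326 (R=-3.5000) → pose (-0.6212, 6.2077, -4.3326)
step 3: θ'=-2.8326 (R=-0.6667) → pose (0.2007, 5.8197, -2.8326)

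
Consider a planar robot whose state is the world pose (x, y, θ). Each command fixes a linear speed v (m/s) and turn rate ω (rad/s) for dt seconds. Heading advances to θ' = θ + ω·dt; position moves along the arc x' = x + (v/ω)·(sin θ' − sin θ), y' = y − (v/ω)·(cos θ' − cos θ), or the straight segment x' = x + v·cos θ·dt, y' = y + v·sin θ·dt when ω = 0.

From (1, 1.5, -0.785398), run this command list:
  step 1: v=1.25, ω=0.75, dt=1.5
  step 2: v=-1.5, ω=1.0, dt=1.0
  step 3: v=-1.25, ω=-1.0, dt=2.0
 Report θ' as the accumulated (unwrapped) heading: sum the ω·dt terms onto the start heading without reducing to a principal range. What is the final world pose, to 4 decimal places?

step 1: θ'=0.3396 (R=1.6667) → pose (2.7337, 1.1070, 0.3396)
step 2: θ'=1.3396 (R=-1.5000) → pose (1.7733, 0.0364, 1.3396)
step 3: θ'=-0.6604 (R=1.2500) → pose (-0.2103, -0.6643, -0.6604)

(-0.2103, -0.6643, -0.6604)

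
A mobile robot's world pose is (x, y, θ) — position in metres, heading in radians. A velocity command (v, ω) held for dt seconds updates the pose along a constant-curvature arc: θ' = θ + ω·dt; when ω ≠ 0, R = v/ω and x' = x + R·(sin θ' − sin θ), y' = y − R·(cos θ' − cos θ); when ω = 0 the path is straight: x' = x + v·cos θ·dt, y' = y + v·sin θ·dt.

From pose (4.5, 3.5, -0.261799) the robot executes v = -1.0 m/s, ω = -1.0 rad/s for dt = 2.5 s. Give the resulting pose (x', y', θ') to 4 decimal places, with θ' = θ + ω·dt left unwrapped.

(4.3881, 5.3947, -2.7618)

θ' = -0.2618 + -1.0·2.5 = -2.7618
R = v/ω = -1.0/-1.0 = 1.0000
x' = 4.5 + 1.0000·(sin -2.7618 − sin -0.2618) = 4.3881
y' = 3.5 − 1.0000·(cos -2.7618 − cos -0.2618) = 5.3947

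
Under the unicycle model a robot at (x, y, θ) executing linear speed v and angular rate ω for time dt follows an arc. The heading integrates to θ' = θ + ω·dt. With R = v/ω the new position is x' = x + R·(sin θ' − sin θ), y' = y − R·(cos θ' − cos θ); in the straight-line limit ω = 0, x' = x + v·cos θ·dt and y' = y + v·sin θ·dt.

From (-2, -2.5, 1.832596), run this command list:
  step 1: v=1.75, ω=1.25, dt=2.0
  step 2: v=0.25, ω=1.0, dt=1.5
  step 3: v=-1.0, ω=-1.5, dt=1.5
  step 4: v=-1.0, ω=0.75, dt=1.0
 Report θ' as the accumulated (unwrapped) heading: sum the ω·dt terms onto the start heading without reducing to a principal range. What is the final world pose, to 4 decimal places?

(-3.8543, -0.7466, 4.3326)

step 1: θ'=4.3326 (R=1.4000) → pose (-4.6525, -2.3433, 4.3326)
step 2: θ'=5.8326 (R=0.2500) → pose (-4.5292, -2.6611, 5.8326)
step 3: θ'=3.5826 (R=0.6667) → pose (-4.5235, -1.4580, 3.5826)
step 4: θ'=4.3326 (R=-1.3333) → pose (-3.8543, -0.7466, 4.3326)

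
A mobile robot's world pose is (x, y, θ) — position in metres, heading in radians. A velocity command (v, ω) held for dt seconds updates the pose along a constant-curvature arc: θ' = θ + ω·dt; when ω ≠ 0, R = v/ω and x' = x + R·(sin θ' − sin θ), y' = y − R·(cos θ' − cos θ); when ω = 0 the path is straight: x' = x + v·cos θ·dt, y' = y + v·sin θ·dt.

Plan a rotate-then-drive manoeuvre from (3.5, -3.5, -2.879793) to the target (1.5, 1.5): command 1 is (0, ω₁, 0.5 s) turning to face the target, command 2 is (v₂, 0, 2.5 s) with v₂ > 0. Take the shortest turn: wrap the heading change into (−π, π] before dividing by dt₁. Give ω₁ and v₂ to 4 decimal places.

heading to target = atan2(1.5−-3.5, 1.5−3.5) = 1.9513
Δθ = wrap(1.9513 − -2.8798) = -1.4521; ω₁ = Δθ/dt₁ = -2.9042
distance = √((1.5−3.5)² + (1.5−-3.5)²) = 5.3852; v₂ = distance/dt₂ = 2.1541

ω₁ = -2.9042, v₂ = 2.1541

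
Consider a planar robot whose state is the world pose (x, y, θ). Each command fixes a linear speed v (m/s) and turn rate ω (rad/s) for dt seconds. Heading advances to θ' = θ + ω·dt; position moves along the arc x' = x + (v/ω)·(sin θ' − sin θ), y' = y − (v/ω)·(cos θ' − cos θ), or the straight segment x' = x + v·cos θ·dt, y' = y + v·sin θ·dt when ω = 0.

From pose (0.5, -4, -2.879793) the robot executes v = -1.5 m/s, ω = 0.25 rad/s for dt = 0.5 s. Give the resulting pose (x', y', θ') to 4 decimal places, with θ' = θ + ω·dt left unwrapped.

(1.2104, -3.7612, -2.7548)

θ' = -2.8798 + 0.25·0.5 = -2.7548
R = v/ω = -1.5/0.25 = -6.0000
x' = 0.5 + -6.0000·(sin -2.7548 − sin -2.8798) = 1.2104
y' = -4 − -6.0000·(cos -2.7548 − cos -2.8798) = -3.7612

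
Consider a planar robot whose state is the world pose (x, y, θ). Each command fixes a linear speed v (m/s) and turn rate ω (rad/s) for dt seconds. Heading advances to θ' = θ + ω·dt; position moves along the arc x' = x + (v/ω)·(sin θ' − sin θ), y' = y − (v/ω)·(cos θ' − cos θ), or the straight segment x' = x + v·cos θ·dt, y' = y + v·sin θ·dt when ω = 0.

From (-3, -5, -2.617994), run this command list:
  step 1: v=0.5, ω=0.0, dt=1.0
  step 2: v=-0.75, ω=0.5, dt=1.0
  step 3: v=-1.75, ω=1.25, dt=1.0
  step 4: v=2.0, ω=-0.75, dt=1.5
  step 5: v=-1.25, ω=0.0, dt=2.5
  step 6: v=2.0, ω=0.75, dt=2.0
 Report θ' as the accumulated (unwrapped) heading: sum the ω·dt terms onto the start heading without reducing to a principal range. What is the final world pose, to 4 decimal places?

(-0.1806, -6.5057, -0.4930)

step 1: θ'=-2.6180 (straight) → pose (-3.4330, -5.2500, -2.6180)
step 2: θ'=-2.1180 (R=-1.5000) → pose (-2.9020, -4.7314, -2.1180)
step 3: θ'=-0.8680 (R=-1.4000) → pose (-3.0294, -3.0981, -0.8680)
step 4: θ'=-1.9930 (R=-2.6667) → pose (-2.6316, -5.9144, -1.9930)
step 5: θ'=-1.9930 (straight) → pose (-1.3511, -3.0638, -1.9930)
step 6: θ'=-0.4930 (R=2.6667) → pose (-0.1806, -6.5057, -0.4930)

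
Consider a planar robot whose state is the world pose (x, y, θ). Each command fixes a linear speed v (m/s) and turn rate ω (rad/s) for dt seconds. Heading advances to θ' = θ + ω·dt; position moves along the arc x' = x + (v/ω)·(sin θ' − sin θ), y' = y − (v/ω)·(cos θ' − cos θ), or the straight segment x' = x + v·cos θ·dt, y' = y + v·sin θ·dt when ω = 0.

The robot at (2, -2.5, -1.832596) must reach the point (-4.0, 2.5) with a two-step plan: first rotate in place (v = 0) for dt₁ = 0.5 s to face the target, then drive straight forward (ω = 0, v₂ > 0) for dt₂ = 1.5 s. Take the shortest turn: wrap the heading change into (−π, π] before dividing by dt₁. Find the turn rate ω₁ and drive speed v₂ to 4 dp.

heading to target = atan2(2.5−-2.5, -4−2) = 2.4469
Δθ = wrap(2.4469 − -1.8326) = -2.0037; ω₁ = Δθ/dt₁ = -4.0075
distance = √((-4−2)² + (2.5−-2.5)²) = 7.8102; v₂ = distance/dt₂ = 5.2068

ω₁ = -4.0075, v₂ = 5.2068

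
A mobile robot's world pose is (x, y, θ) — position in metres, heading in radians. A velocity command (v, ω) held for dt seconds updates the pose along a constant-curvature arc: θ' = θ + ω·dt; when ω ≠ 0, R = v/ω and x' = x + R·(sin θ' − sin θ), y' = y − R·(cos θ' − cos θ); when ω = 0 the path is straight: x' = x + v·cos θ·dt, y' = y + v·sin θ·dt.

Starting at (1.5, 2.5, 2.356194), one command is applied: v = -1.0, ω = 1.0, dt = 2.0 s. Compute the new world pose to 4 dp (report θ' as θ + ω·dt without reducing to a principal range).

θ' = 2.3562 + 1.0·2.0 = 4.3562
R = v/ω = -1.0/1.0 = -1.0000
x' = 1.5 + -1.0000·(sin 4.3562 − sin 2.3562) = 3.1443
y' = 2.5 − -1.0000·(cos 4.3562 − cos 2.3562) = 2.8584

(3.1443, 2.8584, 4.3562)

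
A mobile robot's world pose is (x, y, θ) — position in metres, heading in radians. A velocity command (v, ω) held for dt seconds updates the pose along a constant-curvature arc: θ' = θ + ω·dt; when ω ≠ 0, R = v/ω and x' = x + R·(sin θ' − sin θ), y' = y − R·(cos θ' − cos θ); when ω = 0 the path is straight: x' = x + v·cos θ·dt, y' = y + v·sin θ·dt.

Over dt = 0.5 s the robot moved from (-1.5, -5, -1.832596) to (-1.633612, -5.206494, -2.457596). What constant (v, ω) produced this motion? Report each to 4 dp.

Δθ = -2.457596 − -1.832596 = -0.625000
ω = Δθ/dt = -0.625000/0.5 = -1.2500
R = −Δy/(cos θ' − cos θ) = -0.4000
v = R·ω = -0.4000·-1.2500 = 0.5000

v = 0.5000, ω = -1.2500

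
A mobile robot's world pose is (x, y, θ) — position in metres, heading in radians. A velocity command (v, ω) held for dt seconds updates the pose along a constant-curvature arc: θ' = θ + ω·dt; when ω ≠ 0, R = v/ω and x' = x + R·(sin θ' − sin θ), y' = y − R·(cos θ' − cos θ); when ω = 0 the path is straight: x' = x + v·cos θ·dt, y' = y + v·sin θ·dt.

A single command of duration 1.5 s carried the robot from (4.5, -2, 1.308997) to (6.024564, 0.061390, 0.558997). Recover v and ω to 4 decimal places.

Δθ = 0.558997 − 1.308997 = -0.750000
ω = Δθ/dt = -0.750000/1.5 = -0.5000
R = −Δy/(cos θ' − cos θ) = -3.5000
v = R·ω = -3.5000·-0.5000 = 1.7500

v = 1.7500, ω = -0.5000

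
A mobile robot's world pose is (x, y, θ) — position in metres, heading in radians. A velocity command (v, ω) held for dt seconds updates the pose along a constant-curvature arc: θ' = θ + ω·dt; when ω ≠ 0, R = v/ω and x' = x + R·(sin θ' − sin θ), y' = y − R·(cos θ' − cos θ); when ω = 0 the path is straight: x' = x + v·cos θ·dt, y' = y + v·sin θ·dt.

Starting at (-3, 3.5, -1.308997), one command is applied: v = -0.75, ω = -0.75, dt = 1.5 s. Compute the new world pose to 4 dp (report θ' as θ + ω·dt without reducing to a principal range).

θ' = -1.3090 + -0.75·1.5 = -2.4340
R = v/ω = -0.75/-0.75 = 1.0000
x' = -3 + 1.0000·(sin -2.4340 − sin -1.3090) = -2.6841
y' = 3.5 − 1.0000·(cos -2.4340 − cos -1.3090) = 4.5187

(-2.6841, 4.5187, -2.4340)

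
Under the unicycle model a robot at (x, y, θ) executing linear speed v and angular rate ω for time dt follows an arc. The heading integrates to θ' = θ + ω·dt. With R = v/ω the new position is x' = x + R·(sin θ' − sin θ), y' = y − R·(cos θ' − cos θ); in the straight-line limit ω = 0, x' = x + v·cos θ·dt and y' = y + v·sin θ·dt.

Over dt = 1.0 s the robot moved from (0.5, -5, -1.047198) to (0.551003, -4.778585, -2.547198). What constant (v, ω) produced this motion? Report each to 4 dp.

Δθ = -2.547198 − -1.047198 = -1.500000
ω = Δθ/dt = -1.500000/1.0 = -1.5000
R = −Δy/(cos θ' − cos θ) = 0.1667
v = R·ω = 0.1667·-1.5000 = -0.2500

v = -0.2500, ω = -1.5000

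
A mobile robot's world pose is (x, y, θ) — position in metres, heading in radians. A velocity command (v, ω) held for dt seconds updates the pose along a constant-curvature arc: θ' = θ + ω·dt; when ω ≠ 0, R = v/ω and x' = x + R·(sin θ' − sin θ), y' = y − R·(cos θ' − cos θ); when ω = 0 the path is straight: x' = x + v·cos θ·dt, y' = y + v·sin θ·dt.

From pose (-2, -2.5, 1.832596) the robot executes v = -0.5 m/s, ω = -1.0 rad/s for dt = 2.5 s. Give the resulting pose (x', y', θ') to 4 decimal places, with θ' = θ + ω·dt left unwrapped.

θ' = 1.8326 + -1.0·2.5 = -0.6674
R = v/ω = -0.5/-1.0 = 0.5000
x' = -2 + 0.5000·(sin -0.6674 − sin 1.8326) = -2.7924
y' = -2.5 − 0.5000·(cos -0.6674 − cos 1.8326) = -3.0221

(-2.7924, -3.0221, -0.6674)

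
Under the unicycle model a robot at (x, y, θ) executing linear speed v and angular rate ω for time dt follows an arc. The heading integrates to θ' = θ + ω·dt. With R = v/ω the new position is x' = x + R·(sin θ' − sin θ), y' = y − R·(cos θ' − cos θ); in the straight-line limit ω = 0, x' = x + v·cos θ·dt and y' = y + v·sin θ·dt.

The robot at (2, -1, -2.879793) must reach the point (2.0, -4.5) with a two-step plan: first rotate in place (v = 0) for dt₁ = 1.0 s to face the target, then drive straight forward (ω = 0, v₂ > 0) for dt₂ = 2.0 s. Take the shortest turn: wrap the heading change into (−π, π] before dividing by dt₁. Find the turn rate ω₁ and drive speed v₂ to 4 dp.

ω₁ = 1.3090, v₂ = 1.7500

heading to target = atan2(-4.5−-1, 2−2) = -1.5708
Δθ = wrap(-1.5708 − -2.8798) = 1.3090; ω₁ = Δθ/dt₁ = 1.3090
distance = √((2−2)² + (-4.5−-1)²) = 3.5000; v₂ = distance/dt₂ = 1.7500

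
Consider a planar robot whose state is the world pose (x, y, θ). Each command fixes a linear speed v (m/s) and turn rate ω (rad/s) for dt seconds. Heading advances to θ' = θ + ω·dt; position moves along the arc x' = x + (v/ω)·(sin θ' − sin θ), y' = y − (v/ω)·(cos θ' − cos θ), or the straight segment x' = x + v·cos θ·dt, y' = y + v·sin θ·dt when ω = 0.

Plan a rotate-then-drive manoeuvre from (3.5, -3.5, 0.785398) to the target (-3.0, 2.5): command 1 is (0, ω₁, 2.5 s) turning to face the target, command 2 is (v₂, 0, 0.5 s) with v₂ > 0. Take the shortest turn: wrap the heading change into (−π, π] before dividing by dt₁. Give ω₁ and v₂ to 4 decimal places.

heading to target = atan2(2.5−-3.5, -3−3.5) = 2.3962
Δθ = wrap(2.3962 − 0.7854) = 1.6108; ω₁ = Δθ/dt₁ = 0.6443
distance = √((-3−3.5)² + (2.5−-3.5)²) = 8.8459; v₂ = distance/dt₂ = 17.6918

ω₁ = 0.6443, v₂ = 17.6918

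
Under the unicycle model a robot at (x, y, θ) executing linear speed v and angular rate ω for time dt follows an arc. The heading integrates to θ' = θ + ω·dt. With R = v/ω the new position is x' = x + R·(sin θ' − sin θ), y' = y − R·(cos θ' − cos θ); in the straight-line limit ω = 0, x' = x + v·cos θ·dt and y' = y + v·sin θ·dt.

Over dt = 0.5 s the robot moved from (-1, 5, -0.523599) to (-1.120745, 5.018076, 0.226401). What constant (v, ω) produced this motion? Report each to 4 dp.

v = -0.2500, ω = 1.5000

Δθ = 0.226401 − -0.523599 = 0.750000
ω = Δθ/dt = 0.750000/0.5 = 1.5000
R = Δx/(sin θ' − sin θ) = -0.1667
v = R·ω = -0.1667·1.5000 = -0.2500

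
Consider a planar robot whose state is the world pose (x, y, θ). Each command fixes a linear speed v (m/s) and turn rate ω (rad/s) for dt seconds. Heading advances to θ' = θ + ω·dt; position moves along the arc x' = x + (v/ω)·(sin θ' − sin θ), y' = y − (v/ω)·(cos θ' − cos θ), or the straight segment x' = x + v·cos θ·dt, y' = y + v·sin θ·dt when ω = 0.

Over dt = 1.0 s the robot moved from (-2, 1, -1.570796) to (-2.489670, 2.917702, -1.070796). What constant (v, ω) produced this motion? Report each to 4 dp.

Δθ = -1.070796 − -1.570796 = 0.500000
ω = Δθ/dt = 0.500000/1.0 = 0.5000
R = −Δy/(cos θ' − cos θ) = -4.0000
v = R·ω = -4.0000·0.5000 = -2.0000

v = -2.0000, ω = 0.5000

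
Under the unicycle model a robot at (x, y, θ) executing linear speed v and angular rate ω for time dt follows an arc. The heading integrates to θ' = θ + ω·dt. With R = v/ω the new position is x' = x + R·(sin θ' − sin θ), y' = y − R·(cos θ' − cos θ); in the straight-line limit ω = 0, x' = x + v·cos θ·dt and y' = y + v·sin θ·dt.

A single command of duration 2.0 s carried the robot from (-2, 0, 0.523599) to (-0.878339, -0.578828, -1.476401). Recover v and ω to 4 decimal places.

v = 0.7500, ω = -1.0000

Δθ = -1.476401 − 0.523599 = -2.000000
ω = Δθ/dt = -2.000000/2.0 = -1.0000
R = Δx/(sin θ' − sin θ) = -0.7500
v = R·ω = -0.7500·-1.0000 = 0.7500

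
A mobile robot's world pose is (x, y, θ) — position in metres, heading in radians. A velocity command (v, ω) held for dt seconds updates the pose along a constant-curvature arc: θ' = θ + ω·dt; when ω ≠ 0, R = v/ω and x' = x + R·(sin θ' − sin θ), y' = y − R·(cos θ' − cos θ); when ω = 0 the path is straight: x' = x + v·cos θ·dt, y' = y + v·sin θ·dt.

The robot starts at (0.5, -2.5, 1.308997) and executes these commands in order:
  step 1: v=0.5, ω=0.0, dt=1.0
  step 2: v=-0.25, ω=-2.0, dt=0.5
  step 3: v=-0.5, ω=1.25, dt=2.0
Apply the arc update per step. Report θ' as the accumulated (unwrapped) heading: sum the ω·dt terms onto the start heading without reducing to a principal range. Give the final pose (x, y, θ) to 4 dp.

step 1: θ'=1.3090 (straight) → pose (0.6294, -2.0170, 1.3090)
step 2: θ'=0.3090 (R=0.1250) → pose (0.5467, -2.1038, 0.3090)
step 3: θ'=2.8090 (R=-0.4000) → pose (0.5377, -2.8629, 2.8090)

(0.5377, -2.8629, 2.8090)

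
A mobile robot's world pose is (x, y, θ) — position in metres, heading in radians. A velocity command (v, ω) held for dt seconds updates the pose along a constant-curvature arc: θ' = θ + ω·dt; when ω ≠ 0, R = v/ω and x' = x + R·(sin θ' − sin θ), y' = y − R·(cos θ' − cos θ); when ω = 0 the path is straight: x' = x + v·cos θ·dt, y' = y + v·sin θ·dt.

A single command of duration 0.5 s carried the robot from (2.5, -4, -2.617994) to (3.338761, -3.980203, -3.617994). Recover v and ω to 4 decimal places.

Δθ = -3.617994 − -2.617994 = -1.000000
ω = Δθ/dt = -1.000000/0.5 = -2.0000
R = Δx/(sin θ' − sin θ) = 0.8750
v = R·ω = 0.8750·-2.0000 = -1.7500

v = -1.7500, ω = -2.0000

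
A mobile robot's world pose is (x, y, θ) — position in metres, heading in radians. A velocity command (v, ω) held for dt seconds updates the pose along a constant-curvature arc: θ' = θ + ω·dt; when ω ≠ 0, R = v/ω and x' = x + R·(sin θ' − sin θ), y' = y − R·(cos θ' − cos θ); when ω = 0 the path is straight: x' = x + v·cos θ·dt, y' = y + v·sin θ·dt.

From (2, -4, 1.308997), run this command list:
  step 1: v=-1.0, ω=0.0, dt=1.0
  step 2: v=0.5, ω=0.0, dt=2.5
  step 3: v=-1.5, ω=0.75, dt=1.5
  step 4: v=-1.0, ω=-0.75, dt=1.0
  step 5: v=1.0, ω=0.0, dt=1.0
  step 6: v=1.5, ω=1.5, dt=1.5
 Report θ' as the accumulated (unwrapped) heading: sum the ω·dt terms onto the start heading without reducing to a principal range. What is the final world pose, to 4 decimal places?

step 1: θ'=1.3090 (straight) → pose (1.7412, -4.9659, 1.3090)
step 2: θ'=1.3090 (straight) → pose (2.0647, -3.7585, 1.3090)
step 3: θ'=2.4340 (R=-2.0000) → pose (2.6965, -5.7960, 2.4340)
step 4: θ'=1.6840 (R=1.3333) → pose (3.1547, -6.6586, 1.6840)
step 5: θ'=1.6840 (straight) → pose (3.0417, -5.6650, 1.6840)
step 6: θ'=3.9340 (R=1.0000) → pose (1.3361, -5.0759, 3.9340)

(1.3361, -5.0759, 3.9340)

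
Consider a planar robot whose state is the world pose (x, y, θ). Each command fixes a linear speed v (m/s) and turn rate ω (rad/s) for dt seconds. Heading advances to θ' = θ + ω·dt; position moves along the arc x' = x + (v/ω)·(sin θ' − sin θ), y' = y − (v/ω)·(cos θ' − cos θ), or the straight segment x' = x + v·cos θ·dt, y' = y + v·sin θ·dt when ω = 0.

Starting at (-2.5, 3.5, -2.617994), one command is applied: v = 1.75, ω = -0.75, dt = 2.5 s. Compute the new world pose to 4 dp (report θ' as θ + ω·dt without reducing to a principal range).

(-5.9441, 5.0129, -4.4930)

θ' = -2.6180 + -0.75·2.5 = -4.4930
R = v/ω = 1.75/-0.75 = -2.3333
x' = -2.5 + -2.3333·(sin -4.4930 − sin -2.6180) = -5.9441
y' = 3.5 − -2.3333·(cos -4.4930 − cos -2.6180) = 5.0129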